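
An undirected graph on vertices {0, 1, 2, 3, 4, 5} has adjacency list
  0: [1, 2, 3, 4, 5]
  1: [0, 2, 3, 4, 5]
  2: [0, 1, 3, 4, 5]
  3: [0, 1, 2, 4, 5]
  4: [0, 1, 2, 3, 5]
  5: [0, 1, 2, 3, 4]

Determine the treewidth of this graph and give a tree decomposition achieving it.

A single bag containing all 6 vertices is trivially a valid decomposition of width 5. For the lower bound, the 6 vertices {0, 1, 2, 3, 4, 5} are pairwise adjacent, and any tree decomposition puts a clique entirely inside one bag — forcing width ≥ 5. Combining the bounds, tw(G) = 5.

Treewidth 5.
Bags: B1 = {0, 1, 2, 3, 4, 5}
Tree: (single bag)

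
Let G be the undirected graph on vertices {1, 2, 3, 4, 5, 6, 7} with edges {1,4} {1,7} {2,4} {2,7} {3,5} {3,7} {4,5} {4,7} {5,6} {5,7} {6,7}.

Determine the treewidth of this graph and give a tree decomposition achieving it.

Treewidth 2.
One such decomposition:
Bags: B1 = {5, 6, 7}  B2 = {3, 5, 7}  B3 = {4, 5, 7}  B4 = {1, 4, 7}  B5 = {2, 4, 7}
Tree: B1–B2, B2–B3, B3–B4, B3–B5

The largest bag has 3 vertices, giving width 2; this decomposition certifies tw(G) ≤ 2. For the lower bound, the 3 vertices {3, 5, 7} are pairwise adjacent, and any tree decomposition puts a clique entirely inside one bag — forcing width ≥ 2. Therefore the treewidth is 2.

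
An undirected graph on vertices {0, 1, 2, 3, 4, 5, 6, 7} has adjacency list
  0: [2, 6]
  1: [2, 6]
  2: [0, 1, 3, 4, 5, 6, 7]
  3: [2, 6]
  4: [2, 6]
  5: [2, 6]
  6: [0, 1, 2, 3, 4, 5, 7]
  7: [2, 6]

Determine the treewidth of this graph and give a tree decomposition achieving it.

Treewidth 2.
One optimal decomposition is:
Bags: B1 = {2, 5, 6}  B2 = {2, 3, 6}  B3 = {2, 4, 6}  B4 = {2, 6, 7}  B5 = {0, 2, 6}  B6 = {1, 2, 6}
Tree: B1–B2, B1–B3, B1–B4, B2–B5, B1–B6

The largest bag has 3 vertices, giving width 2; this decomposition certifies tw(G) ≤ 2. For the lower bound, the 3 vertices {0, 2, 6} are pairwise adjacent, and any tree decomposition puts a clique entirely inside one bag — forcing width ≥ 2. The upper and lower bounds meet at 2, so that is the treewidth.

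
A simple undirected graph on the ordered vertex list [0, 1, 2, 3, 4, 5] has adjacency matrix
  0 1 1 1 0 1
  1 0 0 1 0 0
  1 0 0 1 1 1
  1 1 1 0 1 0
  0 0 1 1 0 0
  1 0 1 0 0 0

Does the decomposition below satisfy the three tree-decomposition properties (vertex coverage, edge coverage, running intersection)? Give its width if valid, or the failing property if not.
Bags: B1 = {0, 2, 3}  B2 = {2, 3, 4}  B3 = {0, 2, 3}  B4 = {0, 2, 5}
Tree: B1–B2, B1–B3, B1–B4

No — vertex 1 appears in no bag.

A tree decomposition must satisfy three properties: every vertex lies in some bag; for every edge, both endpoints lie together in some bag; and for every vertex, the bags containing it form a connected subtree. Here vertex 1 appears in no bag, so the decomposition is invalid.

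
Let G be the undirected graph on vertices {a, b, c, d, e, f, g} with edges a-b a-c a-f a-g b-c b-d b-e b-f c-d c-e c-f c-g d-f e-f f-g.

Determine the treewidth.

3

A width-3 tree decomposition is:
Bags: B1 = {a, b, c, f}  B2 = {b, c, e, f}  B3 = {a, c, f, g}  B4 = {b, c, d, f}
Tree: B1–B2, B1–B3, B2–B4
Each bag holds 4 vertices, so the decomposition has width 3, which upper-bounds the treewidth. On the other hand G contains the 4-clique {a, c, f, g}. A clique must lie in a single bag of any decomposition, so no decomposition can have width below 3. Therefore the treewidth is 3.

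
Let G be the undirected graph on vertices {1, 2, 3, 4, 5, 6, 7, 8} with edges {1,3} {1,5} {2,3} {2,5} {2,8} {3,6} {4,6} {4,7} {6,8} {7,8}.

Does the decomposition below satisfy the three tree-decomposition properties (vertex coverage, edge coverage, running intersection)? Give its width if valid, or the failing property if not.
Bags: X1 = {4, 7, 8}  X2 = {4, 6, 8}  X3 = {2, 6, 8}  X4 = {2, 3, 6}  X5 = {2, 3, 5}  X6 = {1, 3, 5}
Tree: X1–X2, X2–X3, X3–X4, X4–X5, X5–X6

Yes; width 2.

Every vertex of G appears in some bag (union = {1, 2, 3, 4, 5, 6, 7, 8}); every edge is covered by a bag; and for each vertex v the set of bags containing v is connected in the bag tree. The decomposition is therefore valid. The largest bag has 3 vertices, so the width is 2.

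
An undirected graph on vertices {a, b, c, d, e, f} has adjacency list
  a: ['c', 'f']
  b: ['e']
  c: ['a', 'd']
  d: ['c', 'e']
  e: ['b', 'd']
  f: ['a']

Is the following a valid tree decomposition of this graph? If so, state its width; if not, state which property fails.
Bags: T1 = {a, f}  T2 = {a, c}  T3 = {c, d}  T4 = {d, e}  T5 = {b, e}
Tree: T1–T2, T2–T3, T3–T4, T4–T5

Every vertex of G appears in some bag (union = {a, b, c, d, e, f}); every edge is covered by a bag; and for each vertex v the set of bags containing v is connected in the bag tree. The decomposition is therefore valid. The largest bag has 2 vertices, so the width is 1.

Yes; width 1.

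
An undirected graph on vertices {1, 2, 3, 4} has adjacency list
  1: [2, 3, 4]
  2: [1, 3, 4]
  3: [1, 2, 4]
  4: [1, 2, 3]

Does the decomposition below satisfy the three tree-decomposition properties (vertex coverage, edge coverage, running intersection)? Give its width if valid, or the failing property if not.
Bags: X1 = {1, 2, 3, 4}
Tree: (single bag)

Checking the three conditions: (i) the bags cover all of {1, 2, 3, 4}; (ii) for each edge, some bag contains both endpoints; (iii) the bags containing any fixed vertex form a subtree. All hold, so the decomposition is valid with width 4 − 1 = 3.

Yes; width 3.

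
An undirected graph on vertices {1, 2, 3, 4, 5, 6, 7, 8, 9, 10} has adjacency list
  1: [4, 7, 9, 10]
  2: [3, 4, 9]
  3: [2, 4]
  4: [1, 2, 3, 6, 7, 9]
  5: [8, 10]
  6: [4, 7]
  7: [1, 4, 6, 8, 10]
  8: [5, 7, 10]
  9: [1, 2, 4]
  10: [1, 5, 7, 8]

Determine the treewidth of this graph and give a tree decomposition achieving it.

The largest bag has 3 vertices, giving width 2; this decomposition certifies tw(G) ≤ 2. For the lower bound, the 3 vertices {5, 8, 10} are pairwise adjacent, and any tree decomposition puts a clique entirely inside one bag — forcing width ≥ 2. Therefore the treewidth is 2.

Treewidth 2.
One optimal decomposition is:
Bags: B1 = {1, 4, 7}  B2 = {1, 7, 10}  B3 = {4, 6, 7}  B4 = {1, 4, 9}  B5 = {2, 4, 9}  B6 = {7, 8, 10}  B7 = {2, 3, 4}  B8 = {5, 8, 10}
Tree: B1–B2, B1–B3, B1–B4, B4–B5, B2–B6, B5–B7, B6–B8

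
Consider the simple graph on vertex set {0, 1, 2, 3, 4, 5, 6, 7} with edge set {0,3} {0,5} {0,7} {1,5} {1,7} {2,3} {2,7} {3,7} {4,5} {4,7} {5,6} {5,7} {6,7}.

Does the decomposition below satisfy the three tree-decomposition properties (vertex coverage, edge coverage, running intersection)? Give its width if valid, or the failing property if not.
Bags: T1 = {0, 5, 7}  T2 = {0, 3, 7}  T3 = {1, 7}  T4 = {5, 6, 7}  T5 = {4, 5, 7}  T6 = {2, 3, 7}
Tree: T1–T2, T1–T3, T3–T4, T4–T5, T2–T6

No — edge (5,1) lies in no bag.

A tree decomposition must satisfy three properties: every vertex lies in some bag; for every edge, both endpoints lie together in some bag; and for every vertex, the bags containing it form a connected subtree. Here edge (5,1) lies in no bag, so the decomposition is invalid.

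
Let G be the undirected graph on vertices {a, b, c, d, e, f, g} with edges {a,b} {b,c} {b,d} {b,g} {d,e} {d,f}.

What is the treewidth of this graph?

1

A width-1 tree decomposition is:
Bags: B1 = {d, f}  B2 = {d, e}  B3 = {b, d}  B4 = {a, b}  B5 = {b, g}  B6 = {b, c}
Tree: B1–B2, B2–B3, B3–B4, B3–B5, B3–B6
Every bag has size at most 2, so the width is 2 − 1 = 1 and tw(G) ≤ 1. G has an edge, so its treewidth is at least 1. Combining the bounds, tw(G) = 1.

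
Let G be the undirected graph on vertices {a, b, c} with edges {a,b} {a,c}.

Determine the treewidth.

1

A width-1 tree decomposition is:
Bags: B1 = {a, b}  B2 = {a, c}
Tree: B1–B2
Each bag holds 2 vertices, so the decomposition has width 1, which upper-bounds the treewidth. G has an edge, so its treewidth is at least 1. Combining the bounds, tw(G) = 1.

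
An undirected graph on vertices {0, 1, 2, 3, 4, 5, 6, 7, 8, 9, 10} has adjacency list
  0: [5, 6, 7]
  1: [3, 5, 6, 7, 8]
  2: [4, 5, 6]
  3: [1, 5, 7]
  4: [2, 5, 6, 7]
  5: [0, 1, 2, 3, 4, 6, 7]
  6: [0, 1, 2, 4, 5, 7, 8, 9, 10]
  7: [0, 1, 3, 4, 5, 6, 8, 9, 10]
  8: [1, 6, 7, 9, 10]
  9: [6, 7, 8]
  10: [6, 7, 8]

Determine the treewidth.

3

A width-3 tree decomposition is:
Bags: B1 = {1, 6, 7, 8}  B2 = {1, 5, 6, 7}  B3 = {6, 7, 8, 10}  B4 = {0, 5, 6, 7}  B5 = {4, 5, 6, 7}  B6 = {6, 7, 8, 9}  B7 = {2, 4, 5, 6}  B8 = {1, 3, 5, 7}
Tree: B1–B2, B1–B3, B2–B4, B4–B5, B1–B6, B5–B7, B2–B8
Each bag holds 4 vertices, so the decomposition has width 3, which upper-bounds the treewidth. For the lower bound, the 4 vertices {1, 3, 5, 7} are pairwise adjacent, and any tree decomposition puts a clique entirely inside one bag — forcing width ≥ 3. Hence tw(G) = 3 exactly.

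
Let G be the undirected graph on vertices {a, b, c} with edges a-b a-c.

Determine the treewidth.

1

A width-1 tree decomposition is:
Bags: B1 = {a, b}  B2 = {a, c}
Tree: B1–B2
Every bag has size at most 2, so the width is 2 − 1 = 1 and tw(G) ≤ 1. Since G has at least one edge (e.g. a–b), it is not an edgeless graph, so tw(G) ≥ 1. The upper and lower bounds meet at 1, so that is the treewidth.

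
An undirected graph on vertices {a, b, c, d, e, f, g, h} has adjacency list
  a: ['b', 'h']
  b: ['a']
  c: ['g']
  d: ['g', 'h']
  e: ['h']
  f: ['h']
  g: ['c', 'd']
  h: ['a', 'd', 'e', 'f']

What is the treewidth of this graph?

A width-1 tree decomposition is:
Bags: B1 = {f, h}  B2 = {d, h}  B3 = {a, h}  B4 = {a, b}  B5 = {d, g}  B6 = {c, g}  B7 = {e, h}
Tree: B1–B2, B2–B3, B3–B4, B2–B5, B5–B6, B3–B7
The largest bag has 2 vertices, giving width 1; this decomposition certifies tw(G) ≤ 1. Any graph with an edge has treewidth ≥ 1, and G has the edge f–h. Combining the bounds, tw(G) = 1.

1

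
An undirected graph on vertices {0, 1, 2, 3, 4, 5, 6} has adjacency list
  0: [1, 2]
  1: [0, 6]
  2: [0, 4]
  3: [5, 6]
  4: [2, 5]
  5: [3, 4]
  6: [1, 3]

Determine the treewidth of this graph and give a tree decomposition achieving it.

Treewidth 2.
One such decomposition:
Bags: B1 = {2, 4, 5}  B2 = {2, 3, 5}  B3 = {2, 3, 6}  B4 = {1, 2, 6}  B5 = {0, 1, 2}
Tree: B1–B2, B2–B3, B3–B4, B4–B5

Each bag holds 3 vertices, so the decomposition has width 2, which upper-bounds the treewidth. For the lower bound, G contains the cycle 2–4–5–3–6–1–0–2, so G is not a forest; only forests have treewidth ≤ 1, hence tw(G) ≥ 2. The upper and lower bounds meet at 2, so that is the treewidth.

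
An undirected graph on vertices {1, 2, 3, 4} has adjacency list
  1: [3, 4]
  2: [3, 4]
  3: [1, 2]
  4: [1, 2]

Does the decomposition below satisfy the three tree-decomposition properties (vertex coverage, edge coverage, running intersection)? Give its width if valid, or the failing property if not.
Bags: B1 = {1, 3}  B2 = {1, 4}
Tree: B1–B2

No — vertex 2 appears in no bag.

A tree decomposition must satisfy three properties: every vertex lies in some bag; for every edge, both endpoints lie together in some bag; and for every vertex, the bags containing it form a connected subtree. Here vertex 2 appears in no bag, so the decomposition is invalid.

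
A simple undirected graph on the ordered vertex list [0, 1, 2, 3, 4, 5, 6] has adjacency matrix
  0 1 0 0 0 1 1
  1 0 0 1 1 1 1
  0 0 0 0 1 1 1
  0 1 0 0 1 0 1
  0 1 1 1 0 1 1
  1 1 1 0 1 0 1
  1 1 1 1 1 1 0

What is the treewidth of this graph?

A width-3 tree decomposition is:
Bags: B1 = {0, 1, 5, 6}  B2 = {1, 4, 5, 6}  B3 = {1, 3, 4, 6}  B4 = {2, 4, 5, 6}
Tree: B1–B2, B2–B3, B2–B4
Every bag has size at most 4, so the width is 4 − 1 = 3 and tw(G) ≤ 3. For the lower bound, the 4 vertices {0, 1, 5, 6} are pairwise adjacent, and any tree decomposition puts a clique entirely inside one bag — forcing width ≥ 3. Combining the bounds, tw(G) = 3.

3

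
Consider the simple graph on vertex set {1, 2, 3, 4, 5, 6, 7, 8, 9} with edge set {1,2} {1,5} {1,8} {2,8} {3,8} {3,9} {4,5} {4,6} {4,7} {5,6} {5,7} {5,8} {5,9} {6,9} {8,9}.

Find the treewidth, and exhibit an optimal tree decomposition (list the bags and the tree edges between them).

The largest bag has 3 vertices, giving width 2; this decomposition certifies tw(G) ≤ 2. Conversely, {1, 2, 8} is a clique of size 3, and the vertices of any clique must share a bag in every tree decomposition; so some bag has ≥ 3 vertices and tw(G) ≥ 2. Hence tw(G) = 2 exactly.

Treewidth 2.
One such decomposition:
Bags: B1 = {5, 6, 9}  B2 = {5, 8, 9}  B3 = {3, 8, 9}  B4 = {4, 5, 6}  B5 = {1, 5, 8}  B6 = {1, 2, 8}  B7 = {4, 5, 7}
Tree: B1–B2, B2–B3, B1–B4, B2–B5, B5–B6, B4–B7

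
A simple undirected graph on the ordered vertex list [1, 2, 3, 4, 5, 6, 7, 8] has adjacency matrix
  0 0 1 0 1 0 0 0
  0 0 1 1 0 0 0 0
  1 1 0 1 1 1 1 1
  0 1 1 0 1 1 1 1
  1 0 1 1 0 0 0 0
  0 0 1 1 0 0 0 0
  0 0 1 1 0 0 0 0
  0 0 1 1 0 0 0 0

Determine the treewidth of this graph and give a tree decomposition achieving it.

Every bag has size at most 3, so the width is 3 − 1 = 2 and tw(G) ≤ 2. On the other hand G contains the 3-clique {1, 3, 5}. A clique must lie in a single bag of any decomposition, so no decomposition can have width below 2. Therefore the treewidth is 2.

Treewidth 2.
One such decomposition:
Bags: B1 = {3, 4, 7}  B2 = {3, 4, 5}  B3 = {3, 4, 8}  B4 = {2, 3, 4}  B5 = {3, 4, 6}  B6 = {1, 3, 5}
Tree: B1–B2, B1–B3, B1–B4, B1–B5, B2–B6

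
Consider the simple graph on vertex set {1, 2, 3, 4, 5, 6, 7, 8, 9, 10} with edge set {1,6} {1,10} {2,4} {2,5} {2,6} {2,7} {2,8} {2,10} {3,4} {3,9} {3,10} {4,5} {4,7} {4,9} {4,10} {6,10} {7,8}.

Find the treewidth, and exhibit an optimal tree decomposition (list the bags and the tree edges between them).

Treewidth 2.
Bags: B1 = {2, 4, 10}  B2 = {2, 4, 7}  B3 = {2, 6, 10}  B4 = {2, 4, 5}  B5 = {2, 7, 8}  B6 = {3, 4, 10}  B7 = {3, 4, 9}  B8 = {1, 6, 10}
Tree: B1–B2, B1–B3, B2–B4, B2–B5, B1–B6, B6–B7, B3–B8

Every bag has size at most 3, so the width is 3 − 1 = 2 and tw(G) ≤ 2. For the lower bound, the 3 vertices {1, 6, 10} are pairwise adjacent, and any tree decomposition puts a clique entirely inside one bag — forcing width ≥ 2. Hence tw(G) = 2 exactly.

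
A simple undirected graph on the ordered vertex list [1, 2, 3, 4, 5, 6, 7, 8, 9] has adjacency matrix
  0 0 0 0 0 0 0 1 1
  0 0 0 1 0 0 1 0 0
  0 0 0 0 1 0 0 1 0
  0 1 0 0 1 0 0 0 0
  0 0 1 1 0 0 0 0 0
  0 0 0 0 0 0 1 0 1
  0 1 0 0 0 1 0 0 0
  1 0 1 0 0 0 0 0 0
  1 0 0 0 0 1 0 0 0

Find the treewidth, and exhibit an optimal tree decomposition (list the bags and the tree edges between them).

The largest bag has 3 vertices, giving width 2; this decomposition certifies tw(G) ≤ 2. Since 2–7–6–9–1–8–3–5–4–2 is a cycle in G, G is not acyclic. Forests are exactly the graphs of treewidth ≤ 1, so tw(G) ≥ 2. Therefore the treewidth is 2.

Treewidth 2.
Bags: B1 = {2, 6, 7}  B2 = {2, 6, 9}  B3 = {1, 2, 9}  B4 = {1, 2, 8}  B5 = {2, 3, 8}  B6 = {2, 3, 5}  B7 = {2, 4, 5}
Tree: B1–B2, B2–B3, B3–B4, B4–B5, B5–B6, B6–B7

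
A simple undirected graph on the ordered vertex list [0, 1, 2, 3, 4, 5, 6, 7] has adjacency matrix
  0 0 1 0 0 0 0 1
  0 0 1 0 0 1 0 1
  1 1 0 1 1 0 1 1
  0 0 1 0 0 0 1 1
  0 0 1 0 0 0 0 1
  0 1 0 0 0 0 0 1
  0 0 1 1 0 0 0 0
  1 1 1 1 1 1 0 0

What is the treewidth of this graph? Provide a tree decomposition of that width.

The largest bag has 3 vertices, giving width 2; this decomposition certifies tw(G) ≤ 2. For the lower bound, the 3 vertices {2, 3, 6} are pairwise adjacent, and any tree decomposition puts a clique entirely inside one bag — forcing width ≥ 2. Therefore the treewidth is 2.

Treewidth 2.
One such decomposition:
Bags: B1 = {0, 2, 7}  B2 = {1, 2, 7}  B3 = {2, 3, 7}  B4 = {2, 4, 7}  B5 = {1, 5, 7}  B6 = {2, 3, 6}
Tree: B1–B2, B2–B3, B1–B4, B2–B5, B3–B6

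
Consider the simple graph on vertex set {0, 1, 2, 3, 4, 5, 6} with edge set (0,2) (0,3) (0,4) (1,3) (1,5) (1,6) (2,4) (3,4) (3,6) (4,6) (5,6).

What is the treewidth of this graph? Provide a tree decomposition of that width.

The largest bag has 3 vertices, giving width 2; this decomposition certifies tw(G) ≤ 2. For the lower bound, the 3 vertices {0, 2, 4} are pairwise adjacent, and any tree decomposition puts a clique entirely inside one bag — forcing width ≥ 2. Therefore the treewidth is 2.

Treewidth 2.
Bags: B1 = {0, 2, 4}  B2 = {0, 3, 4}  B3 = {3, 4, 6}  B4 = {1, 3, 6}  B5 = {1, 5, 6}
Tree: B1–B2, B2–B3, B3–B4, B4–B5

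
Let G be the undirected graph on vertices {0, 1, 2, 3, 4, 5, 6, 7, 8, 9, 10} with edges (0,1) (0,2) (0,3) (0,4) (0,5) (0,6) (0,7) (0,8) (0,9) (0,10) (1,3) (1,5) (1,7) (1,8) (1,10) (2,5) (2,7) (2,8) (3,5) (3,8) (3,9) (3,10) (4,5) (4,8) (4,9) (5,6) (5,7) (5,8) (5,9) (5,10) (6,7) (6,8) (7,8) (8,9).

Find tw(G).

A width-4 tree decomposition is:
Bags: B1 = {0, 1, 3, 5, 8}  B2 = {0, 1, 3, 5, 10}  B3 = {0, 3, 5, 8, 9}  B4 = {0, 4, 5, 8, 9}  B5 = {0, 1, 5, 7, 8}  B6 = {0, 2, 5, 7, 8}  B7 = {0, 5, 6, 7, 8}
Tree: B1–B2, B1–B3, B3–B4, B1–B5, B5–B6, B6–B7
The largest bag has 5 vertices, giving width 4; this decomposition certifies tw(G) ≤ 4. Conversely, {0, 3, 5, 8, 9} is a clique of size 5, and the vertices of any clique must share a bag in every tree decomposition; so some bag has ≥ 5 vertices and tw(G) ≥ 4. Hence tw(G) = 4 exactly.

4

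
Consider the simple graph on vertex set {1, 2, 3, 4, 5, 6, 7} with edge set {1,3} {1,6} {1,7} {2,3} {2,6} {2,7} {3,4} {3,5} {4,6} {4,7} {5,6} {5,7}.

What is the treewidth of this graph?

3

A width-3 tree decomposition is:
Bags: B1 = {1, 3, 6, 7}  B2 = {2, 3, 6, 7}  B3 = {3, 5, 6, 7}  B4 = {3, 4, 6, 7}
Tree: B1–B2, B2–B3, B3–B4
Each bag holds 4 vertices, so the decomposition has width 3, which upper-bounds the treewidth. For the lower bound: the 4 vertex sets {1,7}, {2,3}, {6}, {5} are disjoint, each induces a connected subgraph, and every pair is joined by at least one edge of G. Contracting each set to a single vertex therefore yields K_{4} as a minor, and since treewidth is minor-monotone, tw(G) ≥ tw(K_{4}) = 3. Combining the bounds, tw(G) = 3.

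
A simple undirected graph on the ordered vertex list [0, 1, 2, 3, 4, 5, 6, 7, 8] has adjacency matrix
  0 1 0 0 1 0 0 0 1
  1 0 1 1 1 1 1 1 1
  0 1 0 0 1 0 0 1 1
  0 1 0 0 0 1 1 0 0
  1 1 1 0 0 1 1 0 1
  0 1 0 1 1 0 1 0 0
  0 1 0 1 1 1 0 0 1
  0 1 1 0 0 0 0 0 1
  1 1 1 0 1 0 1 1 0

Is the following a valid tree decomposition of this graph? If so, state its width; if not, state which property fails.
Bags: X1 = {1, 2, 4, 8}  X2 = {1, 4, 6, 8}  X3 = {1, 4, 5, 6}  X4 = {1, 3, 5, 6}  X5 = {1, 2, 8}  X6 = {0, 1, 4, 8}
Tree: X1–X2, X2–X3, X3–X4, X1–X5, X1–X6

A tree decomposition must satisfy three properties: every vertex lies in some bag; for every edge, both endpoints lie together in some bag; and for every vertex, the bags containing it form a connected subtree. Here vertex 7 appears in no bag, so the decomposition is invalid.

No — vertex 7 appears in no bag.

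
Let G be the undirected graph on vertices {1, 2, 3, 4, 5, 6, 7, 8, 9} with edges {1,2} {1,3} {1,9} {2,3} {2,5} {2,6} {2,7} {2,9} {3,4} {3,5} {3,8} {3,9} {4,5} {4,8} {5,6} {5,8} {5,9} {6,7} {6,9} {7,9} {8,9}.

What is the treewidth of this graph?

A width-3 tree decomposition is:
Bags: B1 = {3, 5, 8, 9}  B2 = {2, 3, 5, 9}  B3 = {3, 4, 5, 8}  B4 = {1, 2, 3, 9}  B5 = {2, 5, 6, 9}  B6 = {2, 6, 7, 9}
Tree: B1–B2, B1–B3, B2–B4, B2–B5, B5–B6
Each bag holds 4 vertices, so the decomposition has width 3, which upper-bounds the treewidth. For the lower bound, the 4 vertices {3, 5, 8, 9} are pairwise adjacent, and any tree decomposition puts a clique entirely inside one bag — forcing width ≥ 3. Hence tw(G) = 3 exactly.

3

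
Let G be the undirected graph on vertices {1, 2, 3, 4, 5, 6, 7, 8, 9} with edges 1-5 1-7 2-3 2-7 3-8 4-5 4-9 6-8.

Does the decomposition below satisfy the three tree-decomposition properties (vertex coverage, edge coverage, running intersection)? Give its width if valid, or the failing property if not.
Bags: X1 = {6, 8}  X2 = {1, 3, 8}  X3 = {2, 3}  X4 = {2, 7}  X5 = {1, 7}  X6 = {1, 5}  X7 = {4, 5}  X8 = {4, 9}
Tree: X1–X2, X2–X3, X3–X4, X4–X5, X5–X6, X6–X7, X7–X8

A tree decomposition must satisfy three properties: every vertex lies in some bag; for every edge, both endpoints lie together in some bag; and for every vertex, the bags containing it form a connected subtree. Here bags containing vertex 1 are not connected in the tree, so the decomposition is invalid.

No — bags containing vertex 1 are not connected in the tree.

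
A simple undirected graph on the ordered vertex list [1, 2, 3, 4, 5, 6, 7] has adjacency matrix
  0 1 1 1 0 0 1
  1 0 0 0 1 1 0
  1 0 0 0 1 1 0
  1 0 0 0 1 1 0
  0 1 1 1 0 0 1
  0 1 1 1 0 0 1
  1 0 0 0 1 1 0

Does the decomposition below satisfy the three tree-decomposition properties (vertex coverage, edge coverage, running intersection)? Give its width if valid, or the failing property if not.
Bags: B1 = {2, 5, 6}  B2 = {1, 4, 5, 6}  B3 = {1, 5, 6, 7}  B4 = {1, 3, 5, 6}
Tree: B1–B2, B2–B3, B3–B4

A tree decomposition must satisfy three properties: every vertex lies in some bag; for every edge, both endpoints lie together in some bag; and for every vertex, the bags containing it form a connected subtree. Here edge (1,2) lies in no bag, so the decomposition is invalid.

No — edge (1,2) lies in no bag.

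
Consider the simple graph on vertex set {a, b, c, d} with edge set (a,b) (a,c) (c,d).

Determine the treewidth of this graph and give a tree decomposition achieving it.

Treewidth 1.
One such decomposition:
Bags: B1 = {a, c}  B2 = {a, b}  B3 = {c, d}
Tree: B1–B2, B1–B3

Every bag has size at most 2, so the width is 2 − 1 = 1 and tw(G) ≤ 1. Any graph with an edge has treewidth ≥ 1, and G has the edge a–c. The upper and lower bounds meet at 1, so that is the treewidth.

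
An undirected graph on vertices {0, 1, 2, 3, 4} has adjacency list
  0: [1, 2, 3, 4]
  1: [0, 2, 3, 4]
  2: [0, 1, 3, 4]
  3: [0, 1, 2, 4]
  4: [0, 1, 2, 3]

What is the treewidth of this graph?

4

A width-4 tree decomposition is:
Bags: B1 = {0, 1, 2, 3, 4}
Tree: (single bag)
With just one bag of size 5, the width is 5 − 1 = 4, so tw(G) ≤ 4. On the other hand G contains the 5-clique {0, 1, 2, 3, 4}. A clique must lie in a single bag of any decomposition, so no decomposition can have width below 4. Therefore the treewidth is 4.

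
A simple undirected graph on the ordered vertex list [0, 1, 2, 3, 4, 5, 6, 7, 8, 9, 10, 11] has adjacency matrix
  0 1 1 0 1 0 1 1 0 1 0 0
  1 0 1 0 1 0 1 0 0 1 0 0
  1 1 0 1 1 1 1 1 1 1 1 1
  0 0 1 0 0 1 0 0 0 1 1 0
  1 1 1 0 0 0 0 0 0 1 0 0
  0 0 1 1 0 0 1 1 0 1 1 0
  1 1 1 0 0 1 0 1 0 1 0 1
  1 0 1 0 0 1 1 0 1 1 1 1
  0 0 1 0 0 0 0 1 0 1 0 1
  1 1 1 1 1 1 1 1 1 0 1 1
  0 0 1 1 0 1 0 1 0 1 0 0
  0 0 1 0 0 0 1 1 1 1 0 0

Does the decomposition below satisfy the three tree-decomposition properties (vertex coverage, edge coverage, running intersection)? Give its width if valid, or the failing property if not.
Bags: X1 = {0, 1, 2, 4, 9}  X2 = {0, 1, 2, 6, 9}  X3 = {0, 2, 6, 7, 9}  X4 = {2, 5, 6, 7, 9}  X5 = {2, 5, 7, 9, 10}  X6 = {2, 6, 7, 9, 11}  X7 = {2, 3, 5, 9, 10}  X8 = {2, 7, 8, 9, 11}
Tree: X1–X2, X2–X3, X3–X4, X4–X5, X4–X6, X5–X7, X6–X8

Vertex coverage: the bags together contain {0, 1, 2, 3, 4, 5, 6, 7, 8, 9, 10, 11}, the full vertex set. Edge coverage: each edge of G has both endpoints in at least one bag. Running intersection: for every vertex, the bags containing it form a connected subtree. All three properties hold, so this is a valid tree decomposition of width max|bag| − 1 = 4, and hence tw(G) ≤ 4.

Yes; width 4.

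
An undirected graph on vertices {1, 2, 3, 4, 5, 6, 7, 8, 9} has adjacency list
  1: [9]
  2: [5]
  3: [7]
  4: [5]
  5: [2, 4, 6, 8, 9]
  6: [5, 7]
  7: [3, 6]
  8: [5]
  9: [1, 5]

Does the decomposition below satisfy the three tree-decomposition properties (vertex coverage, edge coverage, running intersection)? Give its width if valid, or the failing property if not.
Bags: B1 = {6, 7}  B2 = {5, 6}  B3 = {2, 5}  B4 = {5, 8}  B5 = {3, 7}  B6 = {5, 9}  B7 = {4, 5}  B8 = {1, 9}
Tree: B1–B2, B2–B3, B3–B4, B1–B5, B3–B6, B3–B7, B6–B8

Every vertex of G appears in some bag (union = {1, 2, 3, 4, 5, 6, 7, 8, 9}); every edge is covered by a bag; and for each vertex v the set of bags containing v is connected in the bag tree. The decomposition is therefore valid. The largest bag has 2 vertices, so the width is 1.

Yes; width 1.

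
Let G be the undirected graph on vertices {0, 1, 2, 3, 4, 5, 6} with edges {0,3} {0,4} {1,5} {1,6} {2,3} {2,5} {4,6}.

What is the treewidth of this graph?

2

A width-2 tree decomposition is:
Bags: B1 = {2, 3, 5}  B2 = {1, 3, 5}  B3 = {1, 3, 6}  B4 = {3, 4, 6}  B5 = {0, 3, 4}
Tree: B1–B2, B2–B3, B3–B4, B4–B5
Each bag holds 3 vertices, so the decomposition has width 2, which upper-bounds the treewidth. The edges 3–2–5–1–6–4–0–3 form a cycle, so G is not a tree and its treewidth is at least 2. Therefore the treewidth is 2.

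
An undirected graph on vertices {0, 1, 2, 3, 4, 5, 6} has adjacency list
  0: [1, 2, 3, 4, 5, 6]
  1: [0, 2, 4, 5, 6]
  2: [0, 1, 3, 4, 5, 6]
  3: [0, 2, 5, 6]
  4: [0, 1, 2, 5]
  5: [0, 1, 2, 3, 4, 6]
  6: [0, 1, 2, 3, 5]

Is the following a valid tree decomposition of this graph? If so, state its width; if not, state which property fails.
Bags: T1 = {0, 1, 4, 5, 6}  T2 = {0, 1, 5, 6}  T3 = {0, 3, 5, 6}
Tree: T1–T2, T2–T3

A tree decomposition must satisfy three properties: every vertex lies in some bag; for every edge, both endpoints lie together in some bag; and for every vertex, the bags containing it form a connected subtree. Here vertex 2 appears in no bag, so the decomposition is invalid.

No — vertex 2 appears in no bag.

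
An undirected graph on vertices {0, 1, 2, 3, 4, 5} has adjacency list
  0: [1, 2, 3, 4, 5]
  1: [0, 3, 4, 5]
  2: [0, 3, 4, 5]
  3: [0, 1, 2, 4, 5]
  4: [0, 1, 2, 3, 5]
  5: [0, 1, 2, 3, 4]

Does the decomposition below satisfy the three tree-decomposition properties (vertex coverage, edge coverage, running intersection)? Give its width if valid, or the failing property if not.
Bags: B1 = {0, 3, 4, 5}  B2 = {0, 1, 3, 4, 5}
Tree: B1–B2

No — vertex 2 appears in no bag.

A tree decomposition must satisfy three properties: every vertex lies in some bag; for every edge, both endpoints lie together in some bag; and for every vertex, the bags containing it form a connected subtree. Here vertex 2 appears in no bag, so the decomposition is invalid.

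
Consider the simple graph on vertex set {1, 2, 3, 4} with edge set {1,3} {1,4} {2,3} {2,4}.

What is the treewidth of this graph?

A width-2 tree decomposition is:
Bags: B1 = {2, 3, 4}  B2 = {1, 3, 4}
Tree: B1–B2
The largest bag has 3 vertices, giving width 2; this decomposition certifies tw(G) ≤ 2. For the lower bound, G contains the cycle 3–2–4–1–3, so G is not a forest; only forests have treewidth ≤ 1, hence tw(G) ≥ 2. Hence tw(G) = 2 exactly.

2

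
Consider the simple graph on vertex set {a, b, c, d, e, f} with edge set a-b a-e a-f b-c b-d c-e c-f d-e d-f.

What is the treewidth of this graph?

3

A width-3 tree decomposition is:
Bags: B1 = {a, b, c, d}  B2 = {a, c, d, e}  B3 = {a, c, d, f}
Tree: B1–B2, B2–B3
The largest bag has 4 vertices, giving width 3; this decomposition certifies tw(G) ≤ 3. For the lower bound: the 4 vertex sets {b,d}, {c,e}, {a}, {f} are disjoint, each induces a connected subgraph, and every pair is joined by at least one edge of G. Contracting each set to a single vertex therefore yields K_{4} as a minor, and since treewidth is minor-monotone, tw(G) ≥ tw(K_{4}) = 3. Hence tw(G) = 3 exactly.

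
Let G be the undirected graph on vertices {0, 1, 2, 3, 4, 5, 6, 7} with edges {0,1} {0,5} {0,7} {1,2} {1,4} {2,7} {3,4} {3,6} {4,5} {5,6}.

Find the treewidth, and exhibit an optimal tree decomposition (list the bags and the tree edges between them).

The largest bag has 3 vertices, giving width 2; this decomposition certifies tw(G) ≤ 2. The edges 6–3–4–5–6 form a cycle, so G is not a tree and its treewidth is at least 2. Hence tw(G) = 2 exactly.

Treewidth 2.
One optimal decomposition is:
Bags: B1 = {3, 5, 6}  B2 = {3, 4, 5}  B3 = {0, 4, 5}  B4 = {0, 1, 4}  B5 = {0, 1, 7}  B6 = {1, 2, 7}
Tree: B1–B2, B2–B3, B3–B4, B4–B5, B5–B6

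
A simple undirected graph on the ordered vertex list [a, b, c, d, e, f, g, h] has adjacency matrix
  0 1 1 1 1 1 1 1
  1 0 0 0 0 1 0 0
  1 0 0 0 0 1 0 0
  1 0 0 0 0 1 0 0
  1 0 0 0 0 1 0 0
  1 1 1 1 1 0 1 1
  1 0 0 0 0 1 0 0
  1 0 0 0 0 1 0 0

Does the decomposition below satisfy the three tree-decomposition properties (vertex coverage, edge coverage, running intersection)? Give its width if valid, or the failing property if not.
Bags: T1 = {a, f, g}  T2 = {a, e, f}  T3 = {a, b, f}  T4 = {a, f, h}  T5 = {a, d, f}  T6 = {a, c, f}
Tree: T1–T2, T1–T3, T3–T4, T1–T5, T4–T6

Yes; width 2.

Vertex coverage: the bags together contain {a, b, c, d, e, f, g, h}, the full vertex set. Edge coverage: each edge of G has both endpoints in at least one bag. Running intersection: for every vertex, the bags containing it form a connected subtree. All three properties hold, so this is a valid tree decomposition of width max|bag| − 1 = 2, and hence tw(G) ≤ 2.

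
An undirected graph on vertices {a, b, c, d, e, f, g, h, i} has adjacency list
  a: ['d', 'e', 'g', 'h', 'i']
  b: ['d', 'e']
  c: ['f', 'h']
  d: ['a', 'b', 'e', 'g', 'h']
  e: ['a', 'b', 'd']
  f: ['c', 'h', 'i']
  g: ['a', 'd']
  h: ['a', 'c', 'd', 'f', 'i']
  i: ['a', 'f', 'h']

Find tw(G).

2

A width-2 tree decomposition is:
Bags: B1 = {a, d, h}  B2 = {a, d, e}  B3 = {a, h, i}  B4 = {f, h, i}  B5 = {a, d, g}  B6 = {c, f, h}  B7 = {b, d, e}
Tree: B1–B2, B1–B3, B3–B4, B2–B5, B4–B6, B2–B7
Every bag has size at most 3, so the width is 3 − 1 = 2 and tw(G) ≤ 2. For the lower bound, the 3 vertices {a, d, g} are pairwise adjacent, and any tree decomposition puts a clique entirely inside one bag — forcing width ≥ 2. Therefore the treewidth is 2.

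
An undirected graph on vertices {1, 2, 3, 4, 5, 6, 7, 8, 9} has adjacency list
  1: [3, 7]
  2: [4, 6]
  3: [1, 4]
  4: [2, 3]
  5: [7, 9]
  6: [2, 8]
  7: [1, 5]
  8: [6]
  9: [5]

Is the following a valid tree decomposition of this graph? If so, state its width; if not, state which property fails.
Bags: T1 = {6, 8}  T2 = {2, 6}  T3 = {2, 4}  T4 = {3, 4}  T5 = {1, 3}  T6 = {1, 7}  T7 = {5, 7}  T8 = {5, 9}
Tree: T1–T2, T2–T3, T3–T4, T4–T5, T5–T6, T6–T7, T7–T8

Yes; width 1.

Every vertex of G appears in some bag (union = {1, 2, 3, 4, 5, 6, 7, 8, 9}); every edge is covered by a bag; and for each vertex v the set of bags containing v is connected in the bag tree. The decomposition is therefore valid. The largest bag has 2 vertices, so the width is 1.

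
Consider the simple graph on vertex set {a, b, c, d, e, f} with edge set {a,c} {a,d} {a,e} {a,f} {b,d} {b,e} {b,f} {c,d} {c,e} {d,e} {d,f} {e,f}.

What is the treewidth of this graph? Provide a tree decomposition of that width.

Treewidth 3.
Bags: B1 = {a, c, d, e}  B2 = {a, d, e, f}  B3 = {b, d, e, f}
Tree: B1–B2, B2–B3

The largest bag has 4 vertices, giving width 3; this decomposition certifies tw(G) ≤ 3. Conversely, {a, c, d, e} is a clique of size 4, and the vertices of any clique must share a bag in every tree decomposition; so some bag has ≥ 4 vertices and tw(G) ≥ 3. Combining the bounds, tw(G) = 3.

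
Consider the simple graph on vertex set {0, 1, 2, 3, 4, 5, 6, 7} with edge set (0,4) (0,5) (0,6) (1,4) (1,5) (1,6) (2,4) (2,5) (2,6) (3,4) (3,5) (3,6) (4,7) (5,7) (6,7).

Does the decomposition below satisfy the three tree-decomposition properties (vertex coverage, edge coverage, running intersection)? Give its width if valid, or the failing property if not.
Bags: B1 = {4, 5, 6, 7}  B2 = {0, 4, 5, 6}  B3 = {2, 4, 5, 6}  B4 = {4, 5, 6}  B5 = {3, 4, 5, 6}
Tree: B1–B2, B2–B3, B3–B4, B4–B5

A tree decomposition must satisfy three properties: every vertex lies in some bag; for every edge, both endpoints lie together in some bag; and for every vertex, the bags containing it form a connected subtree. Here vertex 1 appears in no bag, so the decomposition is invalid.

No — vertex 1 appears in no bag.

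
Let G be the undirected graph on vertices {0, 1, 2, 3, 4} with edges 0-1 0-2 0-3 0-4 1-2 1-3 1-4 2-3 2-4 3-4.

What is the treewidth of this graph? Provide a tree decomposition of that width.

A single bag containing all 5 vertices is trivially a valid decomposition of width 4. On the other hand G contains the 5-clique {0, 1, 2, 3, 4}. A clique must lie in a single bag of any decomposition, so no decomposition can have width below 4. The upper and lower bounds meet at 4, so that is the treewidth.

Treewidth 4.
One optimal decomposition is:
Bags: B1 = {0, 1, 2, 3, 4}
Tree: (single bag)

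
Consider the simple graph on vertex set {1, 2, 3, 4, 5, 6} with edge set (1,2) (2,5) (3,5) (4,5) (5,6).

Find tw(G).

1

A width-1 tree decomposition is:
Bags: B1 = {2, 5}  B2 = {3, 5}  B3 = {1, 2}  B4 = {4, 5}  B5 = {5, 6}
Tree: B1–B2, B1–B3, B1–B4, B1–B5
The largest bag has 2 vertices, giving width 1; this decomposition certifies tw(G) ≤ 1. Any graph with an edge has treewidth ≥ 1, and G has the edge 5–2. Combining the bounds, tw(G) = 1.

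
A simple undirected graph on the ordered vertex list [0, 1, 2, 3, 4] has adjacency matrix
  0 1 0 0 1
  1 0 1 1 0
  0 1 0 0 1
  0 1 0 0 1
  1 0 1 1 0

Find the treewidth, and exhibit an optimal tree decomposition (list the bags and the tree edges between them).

Every bag has size at most 3, so the width is 3 − 1 = 2 and tw(G) ≤ 2. For the lower bound, G contains the cycle 4–2–1–0–4, so G is not a forest; only forests have treewidth ≤ 1, hence tw(G) ≥ 2. Combining the bounds, tw(G) = 2.

Treewidth 2.
One optimal decomposition is:
Bags: B1 = {1, 2, 4}  B2 = {0, 1, 4}  B3 = {1, 3, 4}
Tree: B1–B2, B2–B3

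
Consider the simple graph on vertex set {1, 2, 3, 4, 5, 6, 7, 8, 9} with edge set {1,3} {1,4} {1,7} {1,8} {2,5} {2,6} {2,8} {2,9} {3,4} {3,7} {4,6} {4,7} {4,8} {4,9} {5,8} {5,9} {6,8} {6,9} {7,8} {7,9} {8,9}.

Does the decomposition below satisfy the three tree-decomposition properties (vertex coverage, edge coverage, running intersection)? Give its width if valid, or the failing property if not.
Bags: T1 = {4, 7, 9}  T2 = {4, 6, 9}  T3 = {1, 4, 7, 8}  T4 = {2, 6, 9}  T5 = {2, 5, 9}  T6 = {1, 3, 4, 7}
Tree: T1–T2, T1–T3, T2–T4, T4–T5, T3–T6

No — edge (8,9) lies in no bag.

A tree decomposition must satisfy three properties: every vertex lies in some bag; for every edge, both endpoints lie together in some bag; and for every vertex, the bags containing it form a connected subtree. Here edge (8,9) lies in no bag, so the decomposition is invalid.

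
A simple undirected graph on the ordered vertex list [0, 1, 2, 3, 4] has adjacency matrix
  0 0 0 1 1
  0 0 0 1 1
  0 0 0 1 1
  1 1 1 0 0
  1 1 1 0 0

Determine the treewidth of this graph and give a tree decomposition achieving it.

Each bag holds 3 vertices, so the decomposition has width 2, which upper-bounds the treewidth. The edges 2–3–0–4–2 form a cycle, so G is not a tree and its treewidth is at least 2. The upper and lower bounds meet at 2, so that is the treewidth.

Treewidth 2.
One optimal decomposition is:
Bags: B1 = {2, 3, 4}  B2 = {0, 3, 4}  B3 = {1, 3, 4}
Tree: B1–B2, B2–B3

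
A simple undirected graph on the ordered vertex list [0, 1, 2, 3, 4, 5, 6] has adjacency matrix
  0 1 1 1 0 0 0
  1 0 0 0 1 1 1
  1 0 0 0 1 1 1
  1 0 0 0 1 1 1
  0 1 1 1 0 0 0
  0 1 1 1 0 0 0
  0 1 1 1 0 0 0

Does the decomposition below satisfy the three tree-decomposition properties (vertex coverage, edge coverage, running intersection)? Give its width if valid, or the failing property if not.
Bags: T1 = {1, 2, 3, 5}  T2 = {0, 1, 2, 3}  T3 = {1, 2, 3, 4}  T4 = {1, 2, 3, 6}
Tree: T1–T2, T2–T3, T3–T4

Checking the three conditions: (i) the bags cover all of {0, 1, 2, 3, 4, 5, 6}; (ii) for each edge, some bag contains both endpoints; (iii) the bags containing any fixed vertex form a subtree. All hold, so the decomposition is valid with width 4 − 1 = 3.

Yes; width 3.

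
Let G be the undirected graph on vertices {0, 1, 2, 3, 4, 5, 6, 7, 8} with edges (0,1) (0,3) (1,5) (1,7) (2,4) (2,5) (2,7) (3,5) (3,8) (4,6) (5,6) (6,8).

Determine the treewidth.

3

A width-3 tree decomposition is:
Bags: B1 = {2, 4, 6, 7}  B2 = {2, 5, 6, 7}  B3 = {1, 5, 6, 7}  B4 = {1, 5, 6, 8}  B5 = {1, 3, 5, 8}  B6 = {0, 1, 3, 8}
Tree: B1–B2, B2–B3, B3–B4, B4–B5, B5–B6
Each bag holds 4 vertices, so the decomposition has width 3, which upper-bounds the treewidth. For the lower bound: the 4 vertex sets {2,4,7}, {6}, {5}, {0,1,3,8} are disjoint, each induces a connected subgraph, and every pair is joined by at least one edge of G. Contracting each set to a single vertex therefore yields K_{4} as a minor, and since treewidth is minor-monotone, tw(G) ≥ tw(K_{4}) = 3. The upper and lower bounds meet at 3, so that is the treewidth.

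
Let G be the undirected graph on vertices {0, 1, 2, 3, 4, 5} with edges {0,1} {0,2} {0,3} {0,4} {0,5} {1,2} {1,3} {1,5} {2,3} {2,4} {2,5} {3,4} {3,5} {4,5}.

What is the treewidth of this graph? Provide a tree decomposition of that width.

Each bag holds 5 vertices, so the decomposition has width 4, which upper-bounds the treewidth. Conversely, {0, 1, 2, 3, 5} is a clique of size 5, and the vertices of any clique must share a bag in every tree decomposition; so some bag has ≥ 5 vertices and tw(G) ≥ 4. Hence tw(G) = 4 exactly.

Treewidth 4.
Bags: B1 = {0, 1, 2, 3, 5}  B2 = {0, 2, 3, 4, 5}
Tree: B1–B2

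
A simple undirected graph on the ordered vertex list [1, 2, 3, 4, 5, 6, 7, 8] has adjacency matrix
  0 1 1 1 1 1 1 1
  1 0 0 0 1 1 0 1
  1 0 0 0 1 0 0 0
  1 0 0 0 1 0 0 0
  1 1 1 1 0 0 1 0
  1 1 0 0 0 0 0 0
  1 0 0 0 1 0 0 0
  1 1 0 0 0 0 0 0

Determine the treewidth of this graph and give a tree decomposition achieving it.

The largest bag has 3 vertices, giving width 2; this decomposition certifies tw(G) ≤ 2. Conversely, {1, 2, 8} is a clique of size 3, and the vertices of any clique must share a bag in every tree decomposition; so some bag has ≥ 3 vertices and tw(G) ≥ 2. The upper and lower bounds meet at 2, so that is the treewidth.

Treewidth 2.
One optimal decomposition is:
Bags: B1 = {1, 2, 6}  B2 = {1, 2, 5}  B3 = {1, 5, 7}  B4 = {1, 2, 8}  B5 = {1, 4, 5}  B6 = {1, 3, 5}
Tree: B1–B2, B2–B3, B1–B4, B3–B5, B3–B6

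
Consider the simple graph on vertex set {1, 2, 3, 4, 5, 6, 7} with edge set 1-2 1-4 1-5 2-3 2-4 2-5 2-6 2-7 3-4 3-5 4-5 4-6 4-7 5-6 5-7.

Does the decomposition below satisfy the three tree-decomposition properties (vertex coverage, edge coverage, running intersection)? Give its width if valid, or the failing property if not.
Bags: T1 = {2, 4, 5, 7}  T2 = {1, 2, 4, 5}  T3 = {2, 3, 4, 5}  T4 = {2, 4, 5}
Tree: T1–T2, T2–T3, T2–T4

No — vertex 6 appears in no bag.

A tree decomposition must satisfy three properties: every vertex lies in some bag; for every edge, both endpoints lie together in some bag; and for every vertex, the bags containing it form a connected subtree. Here vertex 6 appears in no bag, so the decomposition is invalid.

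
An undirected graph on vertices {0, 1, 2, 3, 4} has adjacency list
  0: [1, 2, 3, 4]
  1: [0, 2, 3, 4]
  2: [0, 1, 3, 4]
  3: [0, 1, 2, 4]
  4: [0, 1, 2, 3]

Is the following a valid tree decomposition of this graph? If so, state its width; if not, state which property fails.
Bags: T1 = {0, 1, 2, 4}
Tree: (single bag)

A tree decomposition must satisfy three properties: every vertex lies in some bag; for every edge, both endpoints lie together in some bag; and for every vertex, the bags containing it form a connected subtree. Here vertex 3 appears in no bag, so the decomposition is invalid.

No — vertex 3 appears in no bag.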